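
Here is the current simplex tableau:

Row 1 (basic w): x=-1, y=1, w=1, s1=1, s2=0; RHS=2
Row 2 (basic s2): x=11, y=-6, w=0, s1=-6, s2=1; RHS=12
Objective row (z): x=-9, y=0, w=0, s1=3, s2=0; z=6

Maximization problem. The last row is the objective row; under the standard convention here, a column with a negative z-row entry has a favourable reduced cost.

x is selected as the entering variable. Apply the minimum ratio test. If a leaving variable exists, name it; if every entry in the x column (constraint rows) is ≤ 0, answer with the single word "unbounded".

Ratios: row 1 (w): entry -1 ≤ 0, skip; row 2 (s2): 12/11 = 12/11.
Minimum ratio is in the s2 row, so s2 leaves.

s2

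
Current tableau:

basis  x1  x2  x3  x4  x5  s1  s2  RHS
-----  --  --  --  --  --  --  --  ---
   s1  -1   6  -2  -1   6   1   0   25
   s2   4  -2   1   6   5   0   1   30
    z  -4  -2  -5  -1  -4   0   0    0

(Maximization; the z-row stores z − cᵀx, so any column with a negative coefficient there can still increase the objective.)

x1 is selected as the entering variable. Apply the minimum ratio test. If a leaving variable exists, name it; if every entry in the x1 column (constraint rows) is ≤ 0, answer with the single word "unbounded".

s2

Ratios: row 1 (s1): entry -1 ≤ 0, skip; row 2 (s2): 30/4 = 15/2.
Minimum ratio is in the s2 row, so s2 leaves.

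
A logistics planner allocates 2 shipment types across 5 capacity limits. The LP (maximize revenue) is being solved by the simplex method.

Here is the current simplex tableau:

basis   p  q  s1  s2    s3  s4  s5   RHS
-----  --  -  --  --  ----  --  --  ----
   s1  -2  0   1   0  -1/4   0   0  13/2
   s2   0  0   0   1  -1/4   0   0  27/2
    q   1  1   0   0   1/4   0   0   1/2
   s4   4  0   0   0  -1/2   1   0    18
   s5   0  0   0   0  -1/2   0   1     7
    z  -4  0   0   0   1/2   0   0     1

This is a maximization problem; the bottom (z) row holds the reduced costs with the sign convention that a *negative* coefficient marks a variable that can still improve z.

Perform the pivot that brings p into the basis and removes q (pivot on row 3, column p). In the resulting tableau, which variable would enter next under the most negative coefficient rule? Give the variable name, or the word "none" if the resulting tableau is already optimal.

none

Pivot element 1. New z-row = old z-row − (-4)·(row 3/1).
Updated z-row coefficients: p: 0, q: 4, s1: 0, s2: 0, s3: 3/2, s4: 0, s5: 0.
No coefficient is strictly negative; the tableau after this pivot is optimal.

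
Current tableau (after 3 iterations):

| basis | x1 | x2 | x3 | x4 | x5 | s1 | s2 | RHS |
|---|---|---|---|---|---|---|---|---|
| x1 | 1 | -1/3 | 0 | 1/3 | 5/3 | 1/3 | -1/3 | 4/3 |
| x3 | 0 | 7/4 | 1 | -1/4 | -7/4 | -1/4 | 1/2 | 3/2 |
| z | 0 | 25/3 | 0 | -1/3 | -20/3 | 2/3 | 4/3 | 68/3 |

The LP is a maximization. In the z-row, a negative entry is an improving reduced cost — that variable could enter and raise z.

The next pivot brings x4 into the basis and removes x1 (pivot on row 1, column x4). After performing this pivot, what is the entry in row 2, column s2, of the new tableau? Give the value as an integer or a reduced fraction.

1/4

Pivot element is row 1, column x4: 1/3.
Normalize row 1: new (row 1, s2) = (-1/3)/(1/3) = -1.
row 2 ← row 2 − (-1/4)·(new row 1): 1/2 − (-1/4)·(-1) = 1/4.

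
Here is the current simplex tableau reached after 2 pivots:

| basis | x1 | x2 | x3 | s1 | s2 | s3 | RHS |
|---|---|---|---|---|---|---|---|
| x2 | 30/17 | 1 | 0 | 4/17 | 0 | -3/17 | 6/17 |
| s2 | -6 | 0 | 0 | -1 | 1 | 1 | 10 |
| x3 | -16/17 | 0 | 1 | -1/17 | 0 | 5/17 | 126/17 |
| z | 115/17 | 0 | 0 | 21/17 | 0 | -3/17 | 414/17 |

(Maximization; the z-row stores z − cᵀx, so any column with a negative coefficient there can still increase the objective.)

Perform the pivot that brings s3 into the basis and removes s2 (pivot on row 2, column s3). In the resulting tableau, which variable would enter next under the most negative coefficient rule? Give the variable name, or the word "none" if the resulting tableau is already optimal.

Pivot element 1. New z-row = old z-row − (-3/17)·(row 2/1).
Updated z-row coefficients: x1: 97/17, x2: 0, x3: 0, s1: 18/17, s2: 3/17, s3: 0.
No coefficient is strictly negative; the tableau after this pivot is optimal.

none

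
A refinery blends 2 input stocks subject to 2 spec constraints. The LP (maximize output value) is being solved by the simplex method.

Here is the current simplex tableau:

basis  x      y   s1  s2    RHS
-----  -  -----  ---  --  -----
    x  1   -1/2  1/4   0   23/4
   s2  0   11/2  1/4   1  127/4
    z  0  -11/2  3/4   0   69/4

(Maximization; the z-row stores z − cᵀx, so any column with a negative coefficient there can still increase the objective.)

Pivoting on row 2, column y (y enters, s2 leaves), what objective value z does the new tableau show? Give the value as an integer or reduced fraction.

49

Minimum ratio for y: (127/4)/(11/2) = 127/22.
z changes by −(z-row coeff of y)·ratio = −(-11/2)·(127/22) = 127/4.
New z = 69/4 + (127/4) = 49.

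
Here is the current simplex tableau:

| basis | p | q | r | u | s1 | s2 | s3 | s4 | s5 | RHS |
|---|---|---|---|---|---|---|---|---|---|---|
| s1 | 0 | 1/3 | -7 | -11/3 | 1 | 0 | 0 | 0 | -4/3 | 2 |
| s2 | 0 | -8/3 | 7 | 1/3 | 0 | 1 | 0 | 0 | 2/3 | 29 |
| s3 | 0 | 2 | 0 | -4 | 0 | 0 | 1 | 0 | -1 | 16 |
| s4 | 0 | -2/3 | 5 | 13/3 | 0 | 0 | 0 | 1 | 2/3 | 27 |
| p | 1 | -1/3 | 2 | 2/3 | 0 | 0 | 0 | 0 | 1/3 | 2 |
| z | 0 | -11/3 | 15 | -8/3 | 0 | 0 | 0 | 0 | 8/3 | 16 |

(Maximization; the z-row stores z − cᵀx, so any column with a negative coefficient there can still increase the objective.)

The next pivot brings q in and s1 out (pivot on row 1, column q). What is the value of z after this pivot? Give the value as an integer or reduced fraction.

38

Minimum ratio for q: 2/(1/3) = 6.
z changes by −(z-row coeff of q)·ratio = −(-11/3)·6 = 22.
New z = 16 + 22 = 38.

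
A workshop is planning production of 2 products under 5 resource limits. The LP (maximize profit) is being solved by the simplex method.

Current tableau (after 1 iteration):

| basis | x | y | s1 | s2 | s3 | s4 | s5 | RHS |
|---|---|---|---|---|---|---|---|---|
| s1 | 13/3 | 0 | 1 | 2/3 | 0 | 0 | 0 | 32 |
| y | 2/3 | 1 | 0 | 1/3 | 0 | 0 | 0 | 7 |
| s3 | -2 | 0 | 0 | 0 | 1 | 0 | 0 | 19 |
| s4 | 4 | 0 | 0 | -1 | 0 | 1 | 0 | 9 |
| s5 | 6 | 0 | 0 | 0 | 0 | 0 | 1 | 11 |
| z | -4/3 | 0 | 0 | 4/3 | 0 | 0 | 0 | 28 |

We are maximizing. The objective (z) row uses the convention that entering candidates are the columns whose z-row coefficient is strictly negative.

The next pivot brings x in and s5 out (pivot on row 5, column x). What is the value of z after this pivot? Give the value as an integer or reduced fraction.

274/9

Minimum ratio for x: 11/6 = 11/6.
z changes by −(z-row coeff of x)·ratio = −(-4/3)·(11/6) = 22/9.
New z = 28 + (22/9) = 274/9.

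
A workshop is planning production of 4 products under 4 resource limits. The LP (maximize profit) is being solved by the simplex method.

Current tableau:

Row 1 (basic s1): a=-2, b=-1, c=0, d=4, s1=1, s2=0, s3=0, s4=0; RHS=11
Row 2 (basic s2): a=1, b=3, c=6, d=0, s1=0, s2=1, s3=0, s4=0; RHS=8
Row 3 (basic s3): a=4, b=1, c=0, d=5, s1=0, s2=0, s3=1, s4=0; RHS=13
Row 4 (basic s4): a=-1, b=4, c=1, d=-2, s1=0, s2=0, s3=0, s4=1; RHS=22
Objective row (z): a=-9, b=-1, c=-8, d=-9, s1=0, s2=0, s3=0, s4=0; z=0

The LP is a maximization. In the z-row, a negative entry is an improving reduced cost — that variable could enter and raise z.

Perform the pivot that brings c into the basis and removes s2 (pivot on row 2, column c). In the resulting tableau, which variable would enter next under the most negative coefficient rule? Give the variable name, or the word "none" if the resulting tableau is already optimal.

Pivot element 6. New z-row = old z-row − (-8)·(row 2/6).
Updated z-row coefficients: a: -23/3, b: 3, c: 0, d: -9, s1: 0, s2: 4/3, s3: 0, s4: 0.
The most negative is -9 in column d, so d would enter next.

d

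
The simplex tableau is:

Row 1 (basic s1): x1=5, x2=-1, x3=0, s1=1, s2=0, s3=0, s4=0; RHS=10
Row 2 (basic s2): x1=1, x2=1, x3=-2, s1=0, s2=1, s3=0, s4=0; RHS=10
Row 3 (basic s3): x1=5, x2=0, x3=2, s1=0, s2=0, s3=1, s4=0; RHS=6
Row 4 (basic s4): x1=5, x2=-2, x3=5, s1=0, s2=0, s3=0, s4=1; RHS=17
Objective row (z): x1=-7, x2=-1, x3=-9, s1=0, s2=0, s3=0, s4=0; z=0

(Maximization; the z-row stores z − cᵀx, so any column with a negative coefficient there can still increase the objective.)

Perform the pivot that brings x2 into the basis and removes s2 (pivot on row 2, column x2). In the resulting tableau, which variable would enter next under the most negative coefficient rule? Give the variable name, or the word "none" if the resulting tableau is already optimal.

Pivot element 1. New z-row = old z-row − (-1)·(row 2/1).
Updated z-row coefficients: x1: -6, x2: 0, x3: -11, s1: 0, s2: 1, s3: 0, s4: 0.
The most negative is -11 in column x3, so x3 would enter next.

x3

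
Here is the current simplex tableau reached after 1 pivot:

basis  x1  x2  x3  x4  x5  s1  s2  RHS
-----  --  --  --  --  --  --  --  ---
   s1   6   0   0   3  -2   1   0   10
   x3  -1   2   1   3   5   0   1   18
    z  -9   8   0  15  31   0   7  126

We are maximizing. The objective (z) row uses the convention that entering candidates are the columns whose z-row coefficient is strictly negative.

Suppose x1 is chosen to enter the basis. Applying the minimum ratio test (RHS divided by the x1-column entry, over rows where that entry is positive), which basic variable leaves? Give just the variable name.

s1

Ratios: row 1 (s1): 10/6 = 5/3; row 2 (x3): entry -1 ≤ 0, skip.
Minimum ratio 5/3 is in the s1 row, so s1 leaves.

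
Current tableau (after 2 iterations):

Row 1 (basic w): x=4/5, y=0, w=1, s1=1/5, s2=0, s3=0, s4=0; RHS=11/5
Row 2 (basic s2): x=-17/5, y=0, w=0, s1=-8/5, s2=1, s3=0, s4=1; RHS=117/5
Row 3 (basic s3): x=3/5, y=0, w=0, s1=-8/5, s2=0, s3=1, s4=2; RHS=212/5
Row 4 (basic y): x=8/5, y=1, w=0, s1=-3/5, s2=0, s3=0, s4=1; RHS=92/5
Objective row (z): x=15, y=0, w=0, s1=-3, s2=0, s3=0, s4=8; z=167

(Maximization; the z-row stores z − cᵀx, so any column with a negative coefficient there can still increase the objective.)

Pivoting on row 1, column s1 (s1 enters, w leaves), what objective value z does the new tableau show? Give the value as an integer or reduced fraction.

Minimum ratio for s1: (11/5)/(1/5) = 11.
z changes by −(z-row coeff of s1)·ratio = −(-3)·11 = 33.
New z = 167 + 33 = 200.

200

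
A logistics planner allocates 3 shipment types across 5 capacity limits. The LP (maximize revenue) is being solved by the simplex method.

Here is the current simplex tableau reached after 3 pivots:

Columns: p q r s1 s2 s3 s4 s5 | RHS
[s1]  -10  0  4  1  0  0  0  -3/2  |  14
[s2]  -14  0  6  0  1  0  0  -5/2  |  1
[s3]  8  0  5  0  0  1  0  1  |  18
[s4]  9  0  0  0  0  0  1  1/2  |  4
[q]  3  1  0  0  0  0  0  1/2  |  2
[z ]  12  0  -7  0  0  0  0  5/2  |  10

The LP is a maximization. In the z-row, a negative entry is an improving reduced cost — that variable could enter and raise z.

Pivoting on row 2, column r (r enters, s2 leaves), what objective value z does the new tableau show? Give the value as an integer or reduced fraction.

Minimum ratio for r: 1/6 = 1/6.
z changes by −(z-row coeff of r)·ratio = −(-7)·(1/6) = 7/6.
New z = 10 + (7/6) = 67/6.

67/6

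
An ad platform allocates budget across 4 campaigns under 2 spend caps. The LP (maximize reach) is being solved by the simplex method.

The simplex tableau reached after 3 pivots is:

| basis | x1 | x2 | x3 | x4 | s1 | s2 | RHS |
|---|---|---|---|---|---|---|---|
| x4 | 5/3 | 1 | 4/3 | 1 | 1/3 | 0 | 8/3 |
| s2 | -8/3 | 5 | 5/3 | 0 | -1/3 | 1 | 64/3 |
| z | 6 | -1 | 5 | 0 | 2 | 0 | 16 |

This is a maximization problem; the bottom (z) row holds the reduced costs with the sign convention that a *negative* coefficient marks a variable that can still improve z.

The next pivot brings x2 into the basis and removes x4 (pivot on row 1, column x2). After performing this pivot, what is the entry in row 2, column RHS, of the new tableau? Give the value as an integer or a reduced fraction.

8

Pivot element is row 1, column x2: 1.
Normalize row 1: new (row 1, RHS) = (8/3)/1 = 8/3.
row 2 ← row 2 − 5·(new row 1): 64/3 − 5·(8/3) = 8.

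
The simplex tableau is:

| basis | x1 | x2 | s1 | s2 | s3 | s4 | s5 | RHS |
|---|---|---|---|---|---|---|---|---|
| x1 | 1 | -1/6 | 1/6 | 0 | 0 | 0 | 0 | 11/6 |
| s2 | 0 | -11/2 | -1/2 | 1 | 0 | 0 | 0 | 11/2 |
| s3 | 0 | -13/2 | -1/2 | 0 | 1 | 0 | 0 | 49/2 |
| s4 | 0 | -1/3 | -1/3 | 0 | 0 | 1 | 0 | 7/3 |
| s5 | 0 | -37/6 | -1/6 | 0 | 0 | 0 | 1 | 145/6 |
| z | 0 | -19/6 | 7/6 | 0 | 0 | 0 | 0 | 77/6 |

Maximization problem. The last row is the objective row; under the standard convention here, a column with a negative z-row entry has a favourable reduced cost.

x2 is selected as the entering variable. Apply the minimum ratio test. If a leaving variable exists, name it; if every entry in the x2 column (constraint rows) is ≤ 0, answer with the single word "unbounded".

unbounded

x2-column entries: row 1: -1/6, row 2: -11/2, row 3: -13/2, row 4: -1/3, row 5: -37/6. All ≤ 0, so x2 can increase without bound; the LP is unbounded in this direction.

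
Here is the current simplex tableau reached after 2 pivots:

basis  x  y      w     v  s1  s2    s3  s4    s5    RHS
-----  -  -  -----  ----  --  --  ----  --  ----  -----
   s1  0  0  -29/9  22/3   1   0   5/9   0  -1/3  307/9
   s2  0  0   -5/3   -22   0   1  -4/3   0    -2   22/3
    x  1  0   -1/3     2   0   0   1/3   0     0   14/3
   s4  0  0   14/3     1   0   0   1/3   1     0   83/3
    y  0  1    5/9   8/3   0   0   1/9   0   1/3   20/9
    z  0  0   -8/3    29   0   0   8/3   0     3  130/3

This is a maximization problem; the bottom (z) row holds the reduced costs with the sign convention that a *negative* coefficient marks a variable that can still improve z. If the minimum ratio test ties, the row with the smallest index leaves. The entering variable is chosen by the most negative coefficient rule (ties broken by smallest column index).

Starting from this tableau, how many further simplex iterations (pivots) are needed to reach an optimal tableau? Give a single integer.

pivot: w in, y out → z = 54
No improving column remains; optimal.

1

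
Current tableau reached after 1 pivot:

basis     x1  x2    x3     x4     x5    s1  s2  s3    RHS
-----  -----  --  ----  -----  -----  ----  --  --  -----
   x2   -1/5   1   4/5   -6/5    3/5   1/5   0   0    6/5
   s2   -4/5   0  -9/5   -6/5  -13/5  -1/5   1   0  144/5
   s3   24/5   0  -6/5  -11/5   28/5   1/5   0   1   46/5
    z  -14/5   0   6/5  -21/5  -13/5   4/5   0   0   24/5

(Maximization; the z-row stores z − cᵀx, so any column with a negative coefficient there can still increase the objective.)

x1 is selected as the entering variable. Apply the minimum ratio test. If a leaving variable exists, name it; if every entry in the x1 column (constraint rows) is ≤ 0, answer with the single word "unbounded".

Ratios: row 1 (x2): entry -1/5 ≤ 0, skip; row 2 (s2): entry -4/5 ≤ 0, skip; row 3 (s3): (46/5)/(24/5) = 23/12.
Minimum ratio is in the s3 row, so s3 leaves.

s3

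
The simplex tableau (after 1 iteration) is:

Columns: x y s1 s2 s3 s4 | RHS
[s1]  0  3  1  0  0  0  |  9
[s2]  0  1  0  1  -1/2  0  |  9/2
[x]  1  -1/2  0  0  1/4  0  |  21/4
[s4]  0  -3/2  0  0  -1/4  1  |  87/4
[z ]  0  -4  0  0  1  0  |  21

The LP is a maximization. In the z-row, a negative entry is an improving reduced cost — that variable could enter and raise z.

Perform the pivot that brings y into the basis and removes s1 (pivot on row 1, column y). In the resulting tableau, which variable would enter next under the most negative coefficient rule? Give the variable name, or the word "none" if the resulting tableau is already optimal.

Pivot element 3. New z-row = old z-row − (-4)·(row 1/3).
Updated z-row coefficients: x: 0, y: 0, s1: 4/3, s2: 0, s3: 1, s4: 0.
No coefficient is strictly negative; the tableau after this pivot is optimal.

none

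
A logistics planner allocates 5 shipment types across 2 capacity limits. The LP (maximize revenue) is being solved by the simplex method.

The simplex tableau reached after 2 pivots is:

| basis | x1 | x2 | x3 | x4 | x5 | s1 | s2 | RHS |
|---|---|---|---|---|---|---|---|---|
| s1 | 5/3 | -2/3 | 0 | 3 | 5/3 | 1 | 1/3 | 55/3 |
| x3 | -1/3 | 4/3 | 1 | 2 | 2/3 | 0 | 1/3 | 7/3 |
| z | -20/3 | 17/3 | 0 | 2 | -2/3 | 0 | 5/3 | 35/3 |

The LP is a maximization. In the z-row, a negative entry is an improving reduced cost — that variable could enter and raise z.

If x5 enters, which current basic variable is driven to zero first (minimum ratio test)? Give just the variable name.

Ratios: row 1 (s1): (55/3)/(5/3) = 11; row 2 (x3): (7/3)/(2/3) = 7/2.
Minimum ratio 7/2 is in the x3 row, so x3 leaves.

x3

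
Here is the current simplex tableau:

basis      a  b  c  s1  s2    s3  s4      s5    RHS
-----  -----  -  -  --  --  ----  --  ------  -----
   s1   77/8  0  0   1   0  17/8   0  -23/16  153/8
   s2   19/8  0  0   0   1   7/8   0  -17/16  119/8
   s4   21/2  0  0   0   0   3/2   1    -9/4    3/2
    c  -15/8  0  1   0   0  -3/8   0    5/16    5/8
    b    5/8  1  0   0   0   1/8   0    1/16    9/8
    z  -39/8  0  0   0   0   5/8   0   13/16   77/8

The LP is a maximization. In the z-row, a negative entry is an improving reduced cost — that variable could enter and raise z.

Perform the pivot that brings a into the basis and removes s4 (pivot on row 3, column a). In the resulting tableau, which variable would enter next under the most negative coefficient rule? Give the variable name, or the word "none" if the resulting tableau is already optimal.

s5

Pivot element 21/2. New z-row = old z-row − (-39/8)·(row 3/(21/2)).
Updated z-row coefficients: a: 0, b: 0, c: 0, s1: 0, s2: 0, s3: 37/28, s4: 13/28, s5: -13/56.
The most negative is -13/56 in column s5, so s5 would enter next.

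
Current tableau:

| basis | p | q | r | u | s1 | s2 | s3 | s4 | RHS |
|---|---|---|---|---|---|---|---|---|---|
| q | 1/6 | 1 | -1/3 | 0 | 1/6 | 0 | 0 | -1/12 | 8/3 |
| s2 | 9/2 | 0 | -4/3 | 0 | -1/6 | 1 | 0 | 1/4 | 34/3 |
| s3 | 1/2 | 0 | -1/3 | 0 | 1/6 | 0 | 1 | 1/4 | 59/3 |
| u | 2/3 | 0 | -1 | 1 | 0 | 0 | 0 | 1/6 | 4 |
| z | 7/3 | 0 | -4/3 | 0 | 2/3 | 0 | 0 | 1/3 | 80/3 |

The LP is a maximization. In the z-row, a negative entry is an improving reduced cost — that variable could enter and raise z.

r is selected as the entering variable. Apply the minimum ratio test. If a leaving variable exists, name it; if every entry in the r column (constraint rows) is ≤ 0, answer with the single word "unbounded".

unbounded

r-column entries: row 1: -1/3, row 2: -4/3, row 3: -1/3, row 4: -1. All ≤ 0, so r can increase without bound; the LP is unbounded in this direction.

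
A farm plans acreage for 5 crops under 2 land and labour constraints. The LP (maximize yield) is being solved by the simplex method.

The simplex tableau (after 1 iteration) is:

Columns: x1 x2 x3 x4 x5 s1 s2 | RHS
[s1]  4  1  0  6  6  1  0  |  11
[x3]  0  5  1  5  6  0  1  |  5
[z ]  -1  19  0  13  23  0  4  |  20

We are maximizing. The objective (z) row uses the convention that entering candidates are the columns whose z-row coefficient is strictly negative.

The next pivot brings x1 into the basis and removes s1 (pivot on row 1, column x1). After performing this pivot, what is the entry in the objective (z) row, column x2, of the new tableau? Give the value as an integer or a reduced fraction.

Pivot element is row 1, column x1: 4.
Normalize row 1: new (row 1, x2) = 1/4 = 1/4.
z-row ← z-row − (-1)·(new row 1): 19 − (-1)·(1/4) = 77/4.

77/4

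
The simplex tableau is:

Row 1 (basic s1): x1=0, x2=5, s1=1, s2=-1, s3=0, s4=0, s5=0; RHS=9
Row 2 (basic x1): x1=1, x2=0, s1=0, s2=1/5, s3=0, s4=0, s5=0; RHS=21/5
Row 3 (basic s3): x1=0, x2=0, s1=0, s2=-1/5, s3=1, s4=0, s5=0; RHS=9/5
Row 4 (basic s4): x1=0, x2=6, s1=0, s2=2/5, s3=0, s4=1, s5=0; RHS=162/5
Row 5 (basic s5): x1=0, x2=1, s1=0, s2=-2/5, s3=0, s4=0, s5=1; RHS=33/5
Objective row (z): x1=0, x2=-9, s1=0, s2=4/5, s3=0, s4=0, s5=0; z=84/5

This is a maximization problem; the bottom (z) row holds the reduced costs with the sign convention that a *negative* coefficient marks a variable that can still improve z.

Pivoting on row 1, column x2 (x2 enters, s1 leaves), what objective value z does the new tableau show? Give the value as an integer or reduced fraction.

33

Minimum ratio for x2: 9/5 = 9/5.
z changes by −(z-row coeff of x2)·ratio = −(-9)·(9/5) = 81/5.
New z = 84/5 + (81/5) = 33.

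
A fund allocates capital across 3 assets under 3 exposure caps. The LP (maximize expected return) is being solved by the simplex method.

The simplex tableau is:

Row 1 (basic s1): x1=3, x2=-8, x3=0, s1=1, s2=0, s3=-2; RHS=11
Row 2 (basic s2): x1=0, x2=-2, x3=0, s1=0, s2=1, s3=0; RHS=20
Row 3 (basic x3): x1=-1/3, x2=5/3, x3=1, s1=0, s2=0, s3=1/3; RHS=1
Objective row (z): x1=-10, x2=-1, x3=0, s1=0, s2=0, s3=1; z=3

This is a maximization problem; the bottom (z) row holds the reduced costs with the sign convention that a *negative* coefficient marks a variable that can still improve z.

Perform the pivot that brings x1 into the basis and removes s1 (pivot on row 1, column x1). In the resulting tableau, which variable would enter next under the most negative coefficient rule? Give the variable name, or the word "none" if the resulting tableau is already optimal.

Pivot element 3. New z-row = old z-row − (-10)·(row 1/3).
Updated z-row coefficients: x1: 0, x2: -83/3, x3: 0, s1: 10/3, s2: 0, s3: -17/3.
The most negative is -83/3 in column x2, so x2 would enter next.

x2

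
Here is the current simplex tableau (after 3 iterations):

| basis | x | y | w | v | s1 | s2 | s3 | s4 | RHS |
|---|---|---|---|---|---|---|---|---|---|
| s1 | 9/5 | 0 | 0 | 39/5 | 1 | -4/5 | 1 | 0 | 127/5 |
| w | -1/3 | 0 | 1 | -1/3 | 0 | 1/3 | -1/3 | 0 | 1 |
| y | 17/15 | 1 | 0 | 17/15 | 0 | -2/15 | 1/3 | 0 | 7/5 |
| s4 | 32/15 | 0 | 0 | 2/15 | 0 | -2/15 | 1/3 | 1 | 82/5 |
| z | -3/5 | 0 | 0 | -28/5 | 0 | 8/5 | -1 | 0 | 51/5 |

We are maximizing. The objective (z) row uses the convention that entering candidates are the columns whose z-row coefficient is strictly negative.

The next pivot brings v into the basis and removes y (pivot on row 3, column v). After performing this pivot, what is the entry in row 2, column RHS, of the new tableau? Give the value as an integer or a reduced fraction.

24/17

Pivot element is row 3, column v: 17/15.
Normalize row 3: new (row 3, RHS) = (7/5)/(17/15) = 21/17.
row 2 ← row 2 − (-1/3)·(new row 3): 1 − (-1/3)·(21/17) = 24/17.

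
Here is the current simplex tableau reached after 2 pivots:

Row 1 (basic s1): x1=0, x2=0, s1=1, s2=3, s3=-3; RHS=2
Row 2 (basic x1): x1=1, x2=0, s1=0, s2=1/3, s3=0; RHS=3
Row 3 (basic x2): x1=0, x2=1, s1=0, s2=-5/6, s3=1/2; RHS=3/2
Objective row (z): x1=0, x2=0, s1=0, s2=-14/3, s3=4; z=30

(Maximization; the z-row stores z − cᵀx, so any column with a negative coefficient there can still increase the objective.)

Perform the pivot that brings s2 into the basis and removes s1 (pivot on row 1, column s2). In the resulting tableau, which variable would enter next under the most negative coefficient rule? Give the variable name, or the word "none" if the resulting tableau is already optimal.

Pivot element 3. New z-row = old z-row − (-14/3)·(row 1/3).
Updated z-row coefficients: x1: 0, x2: 0, s1: 14/9, s2: 0, s3: -2/3.
The most negative is -2/3 in column s3, so s3 would enter next.

s3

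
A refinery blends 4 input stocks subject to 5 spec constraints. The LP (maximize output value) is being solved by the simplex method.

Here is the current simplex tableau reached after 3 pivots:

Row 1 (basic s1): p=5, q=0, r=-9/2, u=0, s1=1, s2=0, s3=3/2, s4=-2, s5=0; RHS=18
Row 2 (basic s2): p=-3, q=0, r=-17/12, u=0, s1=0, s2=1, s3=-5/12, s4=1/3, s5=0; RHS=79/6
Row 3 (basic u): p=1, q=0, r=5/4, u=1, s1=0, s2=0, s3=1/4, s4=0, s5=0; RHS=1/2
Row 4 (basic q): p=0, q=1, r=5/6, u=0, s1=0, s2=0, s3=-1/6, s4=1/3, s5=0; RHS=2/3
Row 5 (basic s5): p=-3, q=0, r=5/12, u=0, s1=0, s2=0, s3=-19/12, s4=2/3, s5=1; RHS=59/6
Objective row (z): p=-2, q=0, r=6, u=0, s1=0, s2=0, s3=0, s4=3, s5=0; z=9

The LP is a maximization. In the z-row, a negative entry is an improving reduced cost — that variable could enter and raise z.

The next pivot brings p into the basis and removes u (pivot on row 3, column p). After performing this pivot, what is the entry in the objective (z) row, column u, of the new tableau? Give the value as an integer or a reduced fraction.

Pivot element is row 3, column p: 1.
Normalize row 3: new (row 3, u) = 1/1 = 1.
z-row ← z-row − (-2)·(new row 3): 0 − (-2)·1 = 2.

2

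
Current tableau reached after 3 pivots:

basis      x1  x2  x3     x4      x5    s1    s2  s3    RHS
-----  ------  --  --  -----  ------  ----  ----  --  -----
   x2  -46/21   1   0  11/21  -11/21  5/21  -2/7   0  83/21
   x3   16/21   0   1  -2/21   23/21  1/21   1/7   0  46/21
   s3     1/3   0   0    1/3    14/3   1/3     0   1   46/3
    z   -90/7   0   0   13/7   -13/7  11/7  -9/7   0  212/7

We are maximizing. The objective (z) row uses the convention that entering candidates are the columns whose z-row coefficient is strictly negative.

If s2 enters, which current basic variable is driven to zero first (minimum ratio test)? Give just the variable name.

Ratios: row 1 (x2): entry -2/7 ≤ 0, skip; row 2 (x3): (46/21)/(1/7) = 46/3; row 3 (s3): entry 0 ≤ 0, skip.
Minimum ratio 46/3 is in the x3 row, so x3 leaves.

x3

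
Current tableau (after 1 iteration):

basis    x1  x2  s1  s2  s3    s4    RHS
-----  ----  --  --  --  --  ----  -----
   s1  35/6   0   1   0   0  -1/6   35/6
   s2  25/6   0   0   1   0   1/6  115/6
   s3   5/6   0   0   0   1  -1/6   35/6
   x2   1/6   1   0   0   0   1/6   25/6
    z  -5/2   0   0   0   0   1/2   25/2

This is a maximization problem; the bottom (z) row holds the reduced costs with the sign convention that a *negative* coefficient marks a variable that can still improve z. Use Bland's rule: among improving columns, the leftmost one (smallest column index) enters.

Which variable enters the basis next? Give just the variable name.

Objective-row coefficients: x1: -5/2, x2: 0, s1: 0, s2: 0, s3: 0, s4: 1/2.
Improving columns: x1. Bland's rule picks the smallest column index → x1.

x1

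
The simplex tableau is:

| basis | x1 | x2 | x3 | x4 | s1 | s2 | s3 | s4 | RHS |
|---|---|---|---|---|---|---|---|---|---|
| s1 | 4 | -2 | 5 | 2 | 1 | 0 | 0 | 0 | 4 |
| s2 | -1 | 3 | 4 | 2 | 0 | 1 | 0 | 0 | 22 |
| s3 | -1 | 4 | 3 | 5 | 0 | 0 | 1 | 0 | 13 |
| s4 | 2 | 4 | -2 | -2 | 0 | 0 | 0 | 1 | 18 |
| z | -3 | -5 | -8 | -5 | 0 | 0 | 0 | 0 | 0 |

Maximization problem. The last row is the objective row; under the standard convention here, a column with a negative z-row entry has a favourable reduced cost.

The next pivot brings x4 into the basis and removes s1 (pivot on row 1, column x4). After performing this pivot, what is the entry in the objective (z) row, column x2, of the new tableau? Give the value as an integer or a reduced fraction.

Pivot element is row 1, column x4: 2.
Normalize row 1: new (row 1, x2) = (-2)/2 = -1.
z-row ← z-row − (-5)·(new row 1): -5 − (-5)·(-1) = -10.

-10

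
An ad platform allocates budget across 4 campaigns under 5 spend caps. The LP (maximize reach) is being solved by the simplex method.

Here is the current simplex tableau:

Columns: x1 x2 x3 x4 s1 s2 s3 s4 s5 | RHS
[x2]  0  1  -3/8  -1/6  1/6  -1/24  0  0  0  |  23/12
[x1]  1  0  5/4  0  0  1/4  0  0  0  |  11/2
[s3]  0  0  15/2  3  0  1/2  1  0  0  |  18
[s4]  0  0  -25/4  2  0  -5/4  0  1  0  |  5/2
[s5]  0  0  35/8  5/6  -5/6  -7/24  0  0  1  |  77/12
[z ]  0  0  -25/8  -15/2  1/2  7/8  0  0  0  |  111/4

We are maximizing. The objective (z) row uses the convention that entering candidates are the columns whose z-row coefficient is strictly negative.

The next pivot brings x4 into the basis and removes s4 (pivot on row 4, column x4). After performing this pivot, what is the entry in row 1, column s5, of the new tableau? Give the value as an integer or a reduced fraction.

0

Pivot element is row 4, column x4: 2.
Normalize row 4: new (row 4, s5) = 0/2 = 0.
row 1 ← row 1 − (-1/6)·(new row 4): 0 − (-1/6)·0 = 0.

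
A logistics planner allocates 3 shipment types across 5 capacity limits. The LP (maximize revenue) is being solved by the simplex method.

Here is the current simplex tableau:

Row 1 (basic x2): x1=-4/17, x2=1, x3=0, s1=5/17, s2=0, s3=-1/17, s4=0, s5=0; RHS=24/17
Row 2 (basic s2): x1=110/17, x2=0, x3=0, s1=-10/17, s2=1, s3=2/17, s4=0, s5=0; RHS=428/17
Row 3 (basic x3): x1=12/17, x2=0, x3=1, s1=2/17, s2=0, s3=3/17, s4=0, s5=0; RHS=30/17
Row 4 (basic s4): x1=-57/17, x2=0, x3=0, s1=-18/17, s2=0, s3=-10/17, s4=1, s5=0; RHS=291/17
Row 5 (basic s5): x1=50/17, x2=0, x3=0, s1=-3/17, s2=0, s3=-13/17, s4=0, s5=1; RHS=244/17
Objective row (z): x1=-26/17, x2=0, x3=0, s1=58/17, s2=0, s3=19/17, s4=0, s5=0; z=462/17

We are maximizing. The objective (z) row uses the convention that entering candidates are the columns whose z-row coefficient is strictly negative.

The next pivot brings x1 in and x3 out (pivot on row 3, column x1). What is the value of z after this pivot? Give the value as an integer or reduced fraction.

31

Minimum ratio for x1: (30/17)/(12/17) = 5/2.
z changes by −(z-row coeff of x1)·ratio = −(-26/17)·(5/2) = 65/17.
New z = 462/17 + (65/17) = 31.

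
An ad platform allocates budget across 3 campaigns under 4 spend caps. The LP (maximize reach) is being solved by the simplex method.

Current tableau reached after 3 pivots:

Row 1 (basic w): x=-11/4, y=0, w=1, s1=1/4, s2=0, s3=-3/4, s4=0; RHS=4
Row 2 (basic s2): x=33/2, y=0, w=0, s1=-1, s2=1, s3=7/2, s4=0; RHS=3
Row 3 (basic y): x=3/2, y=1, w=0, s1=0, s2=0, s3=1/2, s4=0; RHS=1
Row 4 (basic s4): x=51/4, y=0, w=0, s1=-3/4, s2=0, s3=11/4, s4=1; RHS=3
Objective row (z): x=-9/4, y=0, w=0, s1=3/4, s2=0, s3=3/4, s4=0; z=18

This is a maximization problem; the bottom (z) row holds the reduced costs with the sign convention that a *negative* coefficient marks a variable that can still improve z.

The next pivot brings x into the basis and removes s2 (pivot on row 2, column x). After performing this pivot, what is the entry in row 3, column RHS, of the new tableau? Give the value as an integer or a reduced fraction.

8/11

Pivot element is row 2, column x: 33/2.
Normalize row 2: new (row 2, RHS) = 3/(33/2) = 2/11.
row 3 ← row 3 − (3/2)·(new row 2): 1 − (3/2)·(2/11) = 8/11.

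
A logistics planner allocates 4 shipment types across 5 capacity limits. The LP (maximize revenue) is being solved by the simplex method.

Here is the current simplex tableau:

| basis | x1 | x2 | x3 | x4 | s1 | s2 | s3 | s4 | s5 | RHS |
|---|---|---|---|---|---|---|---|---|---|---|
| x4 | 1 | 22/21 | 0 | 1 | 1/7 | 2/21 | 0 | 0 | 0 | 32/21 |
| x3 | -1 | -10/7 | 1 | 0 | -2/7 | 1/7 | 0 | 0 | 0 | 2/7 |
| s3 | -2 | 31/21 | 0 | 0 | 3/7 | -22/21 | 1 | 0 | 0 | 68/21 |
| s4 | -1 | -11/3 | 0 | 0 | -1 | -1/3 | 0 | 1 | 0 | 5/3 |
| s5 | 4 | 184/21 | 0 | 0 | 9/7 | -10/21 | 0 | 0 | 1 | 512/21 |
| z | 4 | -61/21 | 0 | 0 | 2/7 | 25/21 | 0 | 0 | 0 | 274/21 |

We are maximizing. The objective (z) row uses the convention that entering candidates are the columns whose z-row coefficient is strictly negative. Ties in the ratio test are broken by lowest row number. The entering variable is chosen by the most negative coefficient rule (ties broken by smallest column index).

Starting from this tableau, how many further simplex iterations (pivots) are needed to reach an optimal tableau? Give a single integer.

1

pivot: x2 in, x4 out → z = 190/11
No improving column remains; optimal.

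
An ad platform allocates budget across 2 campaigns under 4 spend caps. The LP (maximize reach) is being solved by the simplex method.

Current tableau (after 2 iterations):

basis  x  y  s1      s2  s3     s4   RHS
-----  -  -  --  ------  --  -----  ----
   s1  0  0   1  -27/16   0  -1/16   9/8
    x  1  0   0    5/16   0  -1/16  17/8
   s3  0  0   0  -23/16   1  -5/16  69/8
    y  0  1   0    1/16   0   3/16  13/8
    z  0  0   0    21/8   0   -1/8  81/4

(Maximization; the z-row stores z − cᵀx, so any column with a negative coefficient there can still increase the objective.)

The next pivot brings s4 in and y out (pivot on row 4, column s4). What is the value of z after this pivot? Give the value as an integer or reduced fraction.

Minimum ratio for s4: (13/8)/(3/16) = 26/3.
z changes by −(z-row coeff of s4)·ratio = −(-1/8)·(26/3) = 13/12.
New z = 81/4 + (13/12) = 64/3.

64/3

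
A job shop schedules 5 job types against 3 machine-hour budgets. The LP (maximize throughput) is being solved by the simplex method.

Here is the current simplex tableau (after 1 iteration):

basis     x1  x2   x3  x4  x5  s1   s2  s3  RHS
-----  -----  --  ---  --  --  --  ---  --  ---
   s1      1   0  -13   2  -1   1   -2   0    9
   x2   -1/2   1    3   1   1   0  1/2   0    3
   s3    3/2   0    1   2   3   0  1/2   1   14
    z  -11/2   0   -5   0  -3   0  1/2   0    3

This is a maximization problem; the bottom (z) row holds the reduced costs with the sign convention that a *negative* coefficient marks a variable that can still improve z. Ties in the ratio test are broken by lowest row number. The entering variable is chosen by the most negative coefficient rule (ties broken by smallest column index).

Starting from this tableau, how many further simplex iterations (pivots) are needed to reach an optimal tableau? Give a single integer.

pivot: x1 in, s1 out → z = 105/2
pivot: x3 in, s3 out → z = 2229/41
pivot: s1 in, x2 out → z = 287/5
No improving column remains; optimal.

3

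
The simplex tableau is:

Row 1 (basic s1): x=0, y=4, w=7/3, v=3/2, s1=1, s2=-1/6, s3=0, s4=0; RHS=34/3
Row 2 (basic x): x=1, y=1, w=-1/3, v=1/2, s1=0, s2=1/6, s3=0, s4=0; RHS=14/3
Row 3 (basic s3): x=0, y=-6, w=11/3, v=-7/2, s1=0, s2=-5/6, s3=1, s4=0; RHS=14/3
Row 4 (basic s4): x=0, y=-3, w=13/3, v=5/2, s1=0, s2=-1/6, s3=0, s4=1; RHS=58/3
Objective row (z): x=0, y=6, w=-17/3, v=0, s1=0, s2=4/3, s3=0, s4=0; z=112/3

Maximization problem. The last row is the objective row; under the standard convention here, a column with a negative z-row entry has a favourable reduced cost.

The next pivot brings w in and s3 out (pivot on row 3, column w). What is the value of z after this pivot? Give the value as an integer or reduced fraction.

490/11

Minimum ratio for w: (14/3)/(11/3) = 14/11.
z changes by −(z-row coeff of w)·ratio = −(-17/3)·(14/11) = 238/33.
New z = 112/3 + (238/33) = 490/11.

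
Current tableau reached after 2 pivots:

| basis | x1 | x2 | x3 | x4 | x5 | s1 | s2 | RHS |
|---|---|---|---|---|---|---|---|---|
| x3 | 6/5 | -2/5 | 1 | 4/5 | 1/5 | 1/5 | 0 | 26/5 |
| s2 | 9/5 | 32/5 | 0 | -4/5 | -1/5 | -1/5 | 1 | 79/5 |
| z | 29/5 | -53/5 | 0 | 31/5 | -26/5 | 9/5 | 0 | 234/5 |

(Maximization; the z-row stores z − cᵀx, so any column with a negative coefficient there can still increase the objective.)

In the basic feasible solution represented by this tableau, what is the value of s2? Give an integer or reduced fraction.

79/5

s2 is basic (row 2); its value is the RHS of that row: 79/5.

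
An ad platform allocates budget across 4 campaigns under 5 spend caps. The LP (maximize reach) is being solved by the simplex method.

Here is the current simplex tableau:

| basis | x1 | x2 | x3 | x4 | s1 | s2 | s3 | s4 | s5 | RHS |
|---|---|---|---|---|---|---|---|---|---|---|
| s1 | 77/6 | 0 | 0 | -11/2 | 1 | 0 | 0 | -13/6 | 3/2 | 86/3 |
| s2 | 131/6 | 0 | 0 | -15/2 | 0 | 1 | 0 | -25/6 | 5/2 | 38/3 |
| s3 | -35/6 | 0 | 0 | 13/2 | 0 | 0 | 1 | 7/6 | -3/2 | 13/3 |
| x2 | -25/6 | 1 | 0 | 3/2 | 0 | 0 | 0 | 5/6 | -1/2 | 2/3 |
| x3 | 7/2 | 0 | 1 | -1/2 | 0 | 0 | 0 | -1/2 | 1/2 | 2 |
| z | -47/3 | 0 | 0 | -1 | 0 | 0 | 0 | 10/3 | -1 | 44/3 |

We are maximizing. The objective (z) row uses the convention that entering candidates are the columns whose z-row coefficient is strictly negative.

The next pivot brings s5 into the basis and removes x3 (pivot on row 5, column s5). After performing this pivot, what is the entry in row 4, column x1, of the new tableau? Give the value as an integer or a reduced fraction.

Pivot element is row 5, column s5: 1/2.
Normalize row 5: new (row 5, x1) = (7/2)/(1/2) = 7.
row 4 ← row 4 − (-1/2)·(new row 5): -25/6 − (-1/2)·7 = -2/3.

-2/3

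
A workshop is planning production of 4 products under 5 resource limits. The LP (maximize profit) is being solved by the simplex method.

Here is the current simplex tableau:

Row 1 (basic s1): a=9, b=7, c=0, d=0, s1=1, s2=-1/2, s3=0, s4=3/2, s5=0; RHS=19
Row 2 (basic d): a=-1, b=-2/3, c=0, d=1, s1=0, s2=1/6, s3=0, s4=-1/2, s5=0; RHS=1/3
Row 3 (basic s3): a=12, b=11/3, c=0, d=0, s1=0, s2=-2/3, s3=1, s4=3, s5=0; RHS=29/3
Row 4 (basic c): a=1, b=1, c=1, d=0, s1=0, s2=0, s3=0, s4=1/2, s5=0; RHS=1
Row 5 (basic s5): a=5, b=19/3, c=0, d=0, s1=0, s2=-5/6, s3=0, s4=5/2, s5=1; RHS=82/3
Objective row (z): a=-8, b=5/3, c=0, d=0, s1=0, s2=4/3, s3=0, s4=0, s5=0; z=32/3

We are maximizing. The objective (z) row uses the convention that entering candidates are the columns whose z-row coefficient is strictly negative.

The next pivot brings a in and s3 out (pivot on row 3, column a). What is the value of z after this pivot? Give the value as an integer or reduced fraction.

Minimum ratio for a: (29/3)/12 = 29/36.
z changes by −(z-row coeff of a)·ratio = −(-8)·(29/36) = 58/9.
New z = 32/3 + (58/9) = 154/9.

154/9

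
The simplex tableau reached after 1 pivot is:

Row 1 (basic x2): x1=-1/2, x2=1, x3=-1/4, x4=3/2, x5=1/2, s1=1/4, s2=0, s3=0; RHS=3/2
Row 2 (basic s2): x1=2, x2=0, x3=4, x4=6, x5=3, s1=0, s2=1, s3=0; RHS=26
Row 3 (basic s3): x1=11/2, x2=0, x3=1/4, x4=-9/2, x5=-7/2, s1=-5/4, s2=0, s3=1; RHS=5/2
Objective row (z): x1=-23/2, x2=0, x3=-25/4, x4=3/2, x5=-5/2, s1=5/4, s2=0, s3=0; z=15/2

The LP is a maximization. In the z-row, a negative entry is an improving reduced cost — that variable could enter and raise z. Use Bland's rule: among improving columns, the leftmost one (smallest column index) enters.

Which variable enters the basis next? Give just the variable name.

Objective-row coefficients: x1: -23/2, x2: 0, x3: -25/4, x4: 3/2, x5: -5/2, s1: 5/4, s2: 0, s3: 0.
Improving columns: x1, x3, x5. Bland's rule picks the smallest column index → x1.

x1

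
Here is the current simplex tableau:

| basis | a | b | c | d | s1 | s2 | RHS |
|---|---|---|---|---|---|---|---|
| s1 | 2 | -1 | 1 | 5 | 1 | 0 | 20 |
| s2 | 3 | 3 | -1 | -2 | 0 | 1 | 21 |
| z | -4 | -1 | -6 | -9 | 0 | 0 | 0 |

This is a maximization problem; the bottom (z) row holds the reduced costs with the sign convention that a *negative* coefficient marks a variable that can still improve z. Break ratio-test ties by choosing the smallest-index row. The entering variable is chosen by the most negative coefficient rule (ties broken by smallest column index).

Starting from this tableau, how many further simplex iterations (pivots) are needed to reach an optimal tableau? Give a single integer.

3

pivot: d in, s1 out → z = 36
pivot: c in, d out → z = 120
pivot: b in, s2 out → z = 527/2
No improving column remains; optimal.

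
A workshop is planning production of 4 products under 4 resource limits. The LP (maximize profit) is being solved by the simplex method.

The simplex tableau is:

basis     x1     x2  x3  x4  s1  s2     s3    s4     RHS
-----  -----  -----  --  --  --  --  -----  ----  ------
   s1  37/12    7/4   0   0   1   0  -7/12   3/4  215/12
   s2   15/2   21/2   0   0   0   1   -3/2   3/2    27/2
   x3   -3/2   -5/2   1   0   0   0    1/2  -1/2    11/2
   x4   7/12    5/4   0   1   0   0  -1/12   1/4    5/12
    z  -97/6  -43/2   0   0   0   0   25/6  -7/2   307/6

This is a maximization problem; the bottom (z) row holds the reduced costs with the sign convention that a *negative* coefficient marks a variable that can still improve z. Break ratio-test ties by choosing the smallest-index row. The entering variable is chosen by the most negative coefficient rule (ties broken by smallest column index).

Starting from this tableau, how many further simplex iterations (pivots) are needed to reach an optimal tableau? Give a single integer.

2

pivot: x2 in, x4 out → z = 175/3
pivot: x1 in, x2 out → z = 439/7
No improving column remains; optimal.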